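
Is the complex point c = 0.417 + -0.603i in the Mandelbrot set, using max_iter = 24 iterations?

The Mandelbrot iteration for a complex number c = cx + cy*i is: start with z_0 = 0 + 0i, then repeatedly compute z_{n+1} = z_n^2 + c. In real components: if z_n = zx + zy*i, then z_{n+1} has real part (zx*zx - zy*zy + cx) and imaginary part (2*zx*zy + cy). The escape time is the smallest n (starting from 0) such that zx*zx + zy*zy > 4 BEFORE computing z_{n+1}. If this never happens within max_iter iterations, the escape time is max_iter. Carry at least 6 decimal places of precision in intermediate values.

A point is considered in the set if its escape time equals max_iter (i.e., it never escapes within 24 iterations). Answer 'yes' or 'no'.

z_0 = 0 + 0i, c = 0.4170 + -0.6030i
Iter 1: z = 0.4170 + -0.6030i, |z|^2 = 0.5375
Iter 2: z = 0.2273 + -1.1059i, |z|^2 = 1.2747
Iter 3: z = -0.7544 + -1.1057i, |z|^2 = 1.7916
Iter 4: z = -0.2365 + 1.0652i, |z|^2 = 1.1906
Iter 5: z = -0.6617 + -1.1069i, |z|^2 = 1.6630
Iter 6: z = -0.3703 + 0.8618i, |z|^2 = 0.8798
Iter 7: z = -0.1887 + -1.2412i, |z|^2 = 1.5762
Iter 8: z = -1.0880 + -0.1347i, |z|^2 = 1.2019
Iter 9: z = 1.5826 + -0.3099i, |z|^2 = 2.6006
Iter 10: z = 2.8255 + -1.5839i, |z|^2 = 10.4925
Escaped at iteration 10

Answer: no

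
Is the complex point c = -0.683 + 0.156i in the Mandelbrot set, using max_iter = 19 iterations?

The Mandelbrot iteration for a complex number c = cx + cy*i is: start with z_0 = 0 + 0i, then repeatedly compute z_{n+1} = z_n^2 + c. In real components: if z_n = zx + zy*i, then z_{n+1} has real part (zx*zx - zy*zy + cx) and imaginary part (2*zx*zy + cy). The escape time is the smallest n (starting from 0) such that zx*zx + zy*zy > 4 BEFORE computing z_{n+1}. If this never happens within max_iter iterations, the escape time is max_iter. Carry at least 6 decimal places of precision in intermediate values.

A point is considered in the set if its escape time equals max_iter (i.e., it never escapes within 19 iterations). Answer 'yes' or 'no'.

Answer: yes

Derivation:
z_0 = 0 + 0i, c = -0.6830 + 0.1560i
Iter 1: z = -0.6830 + 0.1560i, |z|^2 = 0.4908
Iter 2: z = -0.2408 + -0.0571i, |z|^2 = 0.0613
Iter 3: z = -0.6283 + 0.1835i, |z|^2 = 0.4284
Iter 4: z = -0.3220 + -0.0746i, |z|^2 = 0.1092
Iter 5: z = -0.5849 + 0.2040i, |z|^2 = 0.3837
Iter 6: z = -0.3825 + -0.0827i, |z|^2 = 0.1532
Iter 7: z = -0.5435 + 0.2192i, |z|^2 = 0.3435
Iter 8: z = -0.4357 + -0.0823i, |z|^2 = 0.1966
Iter 9: z = -0.5000 + 0.2277i, |z|^2 = 0.3018
Iter 10: z = -0.4849 + -0.0717i, |z|^2 = 0.2403
Iter 11: z = -0.4530 + 0.2255i, |z|^2 = 0.2561
Iter 12: z = -0.5286 + -0.0484i, |z|^2 = 0.2818
Iter 13: z = -0.4059 + 0.2071i, |z|^2 = 0.2076
Iter 14: z = -0.5612 + -0.0121i, |z|^2 = 0.3150
Iter 15: z = -0.3682 + 0.1696i, |z|^2 = 0.1644
Iter 16: z = -0.5762 + 0.0311i, |z|^2 = 0.3329
Iter 17: z = -0.3520 + 0.1202i, |z|^2 = 0.1383
Iter 18: z = -0.5735 + 0.0714i, |z|^2 = 0.3340
Did not escape in 19 iterations → in set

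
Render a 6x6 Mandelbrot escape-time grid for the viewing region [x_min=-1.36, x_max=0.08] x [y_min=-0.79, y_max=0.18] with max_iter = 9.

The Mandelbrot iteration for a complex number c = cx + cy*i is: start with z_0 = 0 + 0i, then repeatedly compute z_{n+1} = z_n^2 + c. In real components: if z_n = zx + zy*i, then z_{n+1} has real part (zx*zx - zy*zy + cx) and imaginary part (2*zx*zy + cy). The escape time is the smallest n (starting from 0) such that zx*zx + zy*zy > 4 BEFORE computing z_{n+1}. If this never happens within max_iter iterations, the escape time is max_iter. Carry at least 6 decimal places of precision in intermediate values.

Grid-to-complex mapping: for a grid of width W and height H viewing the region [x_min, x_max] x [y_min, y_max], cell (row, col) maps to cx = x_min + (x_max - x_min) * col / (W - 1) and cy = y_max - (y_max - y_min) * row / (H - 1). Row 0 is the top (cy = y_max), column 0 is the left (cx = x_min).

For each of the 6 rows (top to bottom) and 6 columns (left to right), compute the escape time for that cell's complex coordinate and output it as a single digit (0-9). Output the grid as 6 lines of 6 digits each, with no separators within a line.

Answer: 899999
999999
799999
578999
345999
334697

Derivation:
(row=0, col=0): c = -1.3600 + 0.1800i → escape time 8
(row=0, col=1): c = -1.0720 + 0.1800i → escape time 9
(row=0, col=2): c = -0.7840 + 0.1800i → escape time 9
(row=0, col=3): c = -0.4960 + 0.1800i → escape time 9
(row=0, col=4): c = -0.2080 + 0.1800i → escape time 9
(row=0, col=5): c = 0.0800 + 0.1800i → escape time 9
(row=1, col=0): c = -1.3600 + -0.0140i → escape time 9
(row=1, col=1): c = -1.0720 + -0.0140i → escape time 9
(row=1, col=2): c = -0.7840 + -0.0140i → escape time 9
(row=1, col=3): c = -0.4960 + -0.0140i → escape time 9
(row=1, col=4): c = -0.2080 + -0.0140i → escape time 9
(row=1, col=5): c = 0.0800 + -0.0140i → escape time 9
(row=2, col=0): c = -1.3600 + -0.2080i → escape time 7
(row=2, col=1): c = -1.0720 + -0.2080i → escape time 9
(row=2, col=2): c = -0.7840 + -0.2080i → escape time 9
(row=2, col=3): c = -0.4960 + -0.2080i → escape time 9
(row=2, col=4): c = -0.2080 + -0.2080i → escape time 9
(row=2, col=5): c = 0.0800 + -0.2080i → escape time 9
(row=3, col=0): c = -1.3600 + -0.4020i → escape time 5
(row=3, col=1): c = -1.0720 + -0.4020i → escape time 7
(row=3, col=2): c = -0.7840 + -0.4020i → escape time 8
(row=3, col=3): c = -0.4960 + -0.4020i → escape time 9
(row=3, col=4): c = -0.2080 + -0.4020i → escape time 9
(row=3, col=5): c = 0.0800 + -0.4020i → escape time 9
(row=4, col=0): c = -1.3600 + -0.5960i → escape time 3
(row=4, col=1): c = -1.0720 + -0.5960i → escape time 4
(row=4, col=2): c = -0.7840 + -0.5960i → escape time 5
(row=4, col=3): c = -0.4960 + -0.5960i → escape time 9
(row=4, col=4): c = -0.2080 + -0.5960i → escape time 9
(row=4, col=5): c = 0.0800 + -0.5960i → escape time 9
(row=5, col=0): c = -1.3600 + -0.7900i → escape time 3
(row=5, col=1): c = -1.0720 + -0.7900i → escape time 3
(row=5, col=2): c = -0.7840 + -0.7900i → escape time 4
(row=5, col=3): c = -0.4960 + -0.7900i → escape time 6
(row=5, col=4): c = -0.2080 + -0.7900i → escape time 9
(row=5, col=5): c = 0.0800 + -0.7900i → escape time 7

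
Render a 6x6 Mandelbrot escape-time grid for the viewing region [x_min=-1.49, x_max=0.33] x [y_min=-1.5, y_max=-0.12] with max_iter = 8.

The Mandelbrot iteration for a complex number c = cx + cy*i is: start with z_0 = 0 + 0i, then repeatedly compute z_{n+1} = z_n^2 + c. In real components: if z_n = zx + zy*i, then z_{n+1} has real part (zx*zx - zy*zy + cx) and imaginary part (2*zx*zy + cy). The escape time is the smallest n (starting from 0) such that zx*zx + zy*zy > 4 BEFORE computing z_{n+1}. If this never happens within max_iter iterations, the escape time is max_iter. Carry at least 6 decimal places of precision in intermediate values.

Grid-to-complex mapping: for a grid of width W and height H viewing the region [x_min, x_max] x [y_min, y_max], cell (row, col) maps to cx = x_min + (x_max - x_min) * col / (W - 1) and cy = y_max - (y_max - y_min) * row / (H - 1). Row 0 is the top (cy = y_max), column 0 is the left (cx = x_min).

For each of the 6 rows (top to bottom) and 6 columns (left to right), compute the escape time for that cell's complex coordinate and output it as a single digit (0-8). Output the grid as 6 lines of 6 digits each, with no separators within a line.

(row=0, col=0): c = -1.4900 + -0.1200i → escape time 7
(row=0, col=1): c = -1.1260 + -0.1200i → escape time 8
(row=0, col=2): c = -0.7620 + -0.1200i → escape time 8
(row=0, col=3): c = -0.3980 + -0.1200i → escape time 8
(row=0, col=4): c = -0.0340 + -0.1200i → escape time 8
(row=0, col=5): c = 0.3300 + -0.1200i → escape time 8
(row=1, col=0): c = -1.4900 + -0.3960i → escape time 4
(row=1, col=1): c = -1.1260 + -0.3960i → escape time 7
(row=1, col=2): c = -0.7620 + -0.3960i → escape time 8
(row=1, col=3): c = -0.3980 + -0.3960i → escape time 8
(row=1, col=4): c = -0.0340 + -0.3960i → escape time 8
(row=1, col=5): c = 0.3300 + -0.3960i → escape time 8
(row=2, col=0): c = -1.4900 + -0.6720i → escape time 3
(row=2, col=1): c = -1.1260 + -0.6720i → escape time 3
(row=2, col=2): c = -0.7620 + -0.6720i → escape time 5
(row=2, col=3): c = -0.3980 + -0.6720i → escape time 8
(row=2, col=4): c = -0.0340 + -0.6720i → escape time 8
(row=2, col=5): c = 0.3300 + -0.6720i → escape time 8
(row=3, col=0): c = -1.4900 + -0.9480i → escape time 3
(row=3, col=1): c = -1.1260 + -0.9480i → escape time 3
(row=3, col=2): c = -0.7620 + -0.9480i → escape time 3
(row=3, col=3): c = -0.3980 + -0.9480i → escape time 5
(row=3, col=4): c = -0.0340 + -0.9480i → escape time 8
(row=3, col=5): c = 0.3300 + -0.9480i → escape time 4
(row=4, col=0): c = -1.4900 + -1.2240i → escape time 2
(row=4, col=1): c = -1.1260 + -1.2240i → escape time 2
(row=4, col=2): c = -0.7620 + -1.2240i → escape time 3
(row=4, col=3): c = -0.3980 + -1.2240i → escape time 3
(row=4, col=4): c = -0.0340 + -1.2240i → escape time 3
(row=4, col=5): c = 0.3300 + -1.2240i → escape time 2
(row=5, col=0): c = -1.4900 + -1.5000i → escape time 1
(row=5, col=1): c = -1.1260 + -1.5000i → escape time 2
(row=5, col=2): c = -0.7620 + -1.5000i → escape time 2
(row=5, col=3): c = -0.3980 + -1.5000i → escape time 2
(row=5, col=4): c = -0.0340 + -1.5000i → escape time 2
(row=5, col=5): c = 0.3300 + -1.5000i → escape time 2

Answer: 788888
478888
335888
333584
223332
122222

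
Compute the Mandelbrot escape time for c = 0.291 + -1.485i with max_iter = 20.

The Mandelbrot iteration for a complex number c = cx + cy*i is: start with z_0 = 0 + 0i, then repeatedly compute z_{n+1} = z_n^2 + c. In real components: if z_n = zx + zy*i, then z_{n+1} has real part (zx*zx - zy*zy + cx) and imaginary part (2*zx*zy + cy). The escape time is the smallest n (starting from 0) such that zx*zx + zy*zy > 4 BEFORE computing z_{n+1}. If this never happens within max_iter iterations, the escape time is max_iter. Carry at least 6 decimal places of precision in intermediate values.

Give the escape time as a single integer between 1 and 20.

Answer: 2

Derivation:
z_0 = 0 + 0i, c = 0.2910 + -1.4850i
Iter 1: z = 0.2910 + -1.4850i, |z|^2 = 2.2899
Iter 2: z = -1.8295 + -2.3493i, |z|^2 = 8.8663
Escaped at iteration 2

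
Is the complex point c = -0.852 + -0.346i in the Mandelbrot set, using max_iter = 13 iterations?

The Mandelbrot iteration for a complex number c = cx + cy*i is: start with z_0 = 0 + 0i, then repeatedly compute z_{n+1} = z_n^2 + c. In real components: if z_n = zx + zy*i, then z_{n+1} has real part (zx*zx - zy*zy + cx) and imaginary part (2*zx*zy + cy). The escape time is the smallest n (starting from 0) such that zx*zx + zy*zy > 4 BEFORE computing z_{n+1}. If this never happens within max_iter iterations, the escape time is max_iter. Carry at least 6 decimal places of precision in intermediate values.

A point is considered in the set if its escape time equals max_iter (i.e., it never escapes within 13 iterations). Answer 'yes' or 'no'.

Answer: no

Derivation:
z_0 = 0 + 0i, c = -0.8520 + -0.3460i
Iter 1: z = -0.8520 + -0.3460i, |z|^2 = 0.8456
Iter 2: z = -0.2458 + 0.2436i, |z|^2 = 0.1198
Iter 3: z = -0.8509 + -0.4658i, |z|^2 = 0.9410
Iter 4: z = -0.3449 + 0.4466i, |z|^2 = 0.3184
Iter 5: z = -0.9325 + -0.6541i, |z|^2 = 1.2974
Iter 6: z = -0.4102 + 0.8739i, |z|^2 = 0.9319
Iter 7: z = -1.4474 + -1.0629i, |z|^2 = 3.2247
Iter 8: z = 0.1132 + 2.7308i, |z|^2 = 7.4703
Escaped at iteration 8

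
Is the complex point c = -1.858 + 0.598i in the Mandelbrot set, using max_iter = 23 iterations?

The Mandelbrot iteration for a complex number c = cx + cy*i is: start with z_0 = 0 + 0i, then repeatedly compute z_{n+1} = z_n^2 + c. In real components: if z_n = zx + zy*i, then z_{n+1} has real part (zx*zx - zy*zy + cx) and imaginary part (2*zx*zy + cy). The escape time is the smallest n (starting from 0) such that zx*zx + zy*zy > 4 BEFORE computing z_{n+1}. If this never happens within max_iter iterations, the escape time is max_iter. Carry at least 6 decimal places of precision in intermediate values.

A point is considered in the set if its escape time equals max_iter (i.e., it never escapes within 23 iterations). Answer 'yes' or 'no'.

z_0 = 0 + 0i, c = -1.8580 + 0.5980i
Iter 1: z = -1.8580 + 0.5980i, |z|^2 = 3.8098
Iter 2: z = 1.2366 + -1.6242i, |z|^2 = 4.1670
Escaped at iteration 2

Answer: no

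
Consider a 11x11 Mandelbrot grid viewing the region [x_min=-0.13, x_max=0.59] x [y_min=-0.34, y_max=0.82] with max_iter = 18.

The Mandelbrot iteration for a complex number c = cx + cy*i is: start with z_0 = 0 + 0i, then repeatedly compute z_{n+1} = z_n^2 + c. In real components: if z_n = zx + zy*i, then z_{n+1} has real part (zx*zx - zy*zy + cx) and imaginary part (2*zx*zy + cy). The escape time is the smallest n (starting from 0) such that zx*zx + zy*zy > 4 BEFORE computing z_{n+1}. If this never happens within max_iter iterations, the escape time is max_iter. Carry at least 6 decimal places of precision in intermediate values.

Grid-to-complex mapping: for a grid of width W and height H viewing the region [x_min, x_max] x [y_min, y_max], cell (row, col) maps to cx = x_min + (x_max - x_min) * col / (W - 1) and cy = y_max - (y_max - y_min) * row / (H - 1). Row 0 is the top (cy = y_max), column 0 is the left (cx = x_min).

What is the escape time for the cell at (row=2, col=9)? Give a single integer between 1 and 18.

z_0 = 0 + 0i, c = 0.5180 + 0.5880i
Iter 1: z = 0.5180 + 0.5880i, |z|^2 = 0.6141
Iter 2: z = 0.4406 + 1.1972i, |z|^2 = 1.6273
Iter 3: z = -0.7211 + 1.6429i, |z|^2 = 3.2191
Iter 4: z = -1.6611 + -1.7814i, |z|^2 = 5.9327
Escaped at iteration 4

Answer: 4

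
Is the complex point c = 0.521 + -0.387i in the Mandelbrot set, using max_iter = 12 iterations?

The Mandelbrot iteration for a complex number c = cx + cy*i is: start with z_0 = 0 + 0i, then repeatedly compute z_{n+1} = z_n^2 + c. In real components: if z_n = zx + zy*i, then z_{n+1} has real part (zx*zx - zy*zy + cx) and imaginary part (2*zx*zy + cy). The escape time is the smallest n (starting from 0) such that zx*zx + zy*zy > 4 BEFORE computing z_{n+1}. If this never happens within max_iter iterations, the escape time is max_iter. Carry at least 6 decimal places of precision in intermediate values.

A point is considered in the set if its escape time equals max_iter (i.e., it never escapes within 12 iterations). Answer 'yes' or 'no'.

z_0 = 0 + 0i, c = 0.5210 + -0.3870i
Iter 1: z = 0.5210 + -0.3870i, |z|^2 = 0.4212
Iter 2: z = 0.6427 + -0.7903i, |z|^2 = 1.0375
Iter 3: z = 0.3095 + -1.4027i, |z|^2 = 2.0635
Iter 4: z = -1.3509 + -1.2554i, |z|^2 = 3.4009
Iter 5: z = 0.7700 + 3.0048i, |z|^2 = 9.6214
Escaped at iteration 5

Answer: no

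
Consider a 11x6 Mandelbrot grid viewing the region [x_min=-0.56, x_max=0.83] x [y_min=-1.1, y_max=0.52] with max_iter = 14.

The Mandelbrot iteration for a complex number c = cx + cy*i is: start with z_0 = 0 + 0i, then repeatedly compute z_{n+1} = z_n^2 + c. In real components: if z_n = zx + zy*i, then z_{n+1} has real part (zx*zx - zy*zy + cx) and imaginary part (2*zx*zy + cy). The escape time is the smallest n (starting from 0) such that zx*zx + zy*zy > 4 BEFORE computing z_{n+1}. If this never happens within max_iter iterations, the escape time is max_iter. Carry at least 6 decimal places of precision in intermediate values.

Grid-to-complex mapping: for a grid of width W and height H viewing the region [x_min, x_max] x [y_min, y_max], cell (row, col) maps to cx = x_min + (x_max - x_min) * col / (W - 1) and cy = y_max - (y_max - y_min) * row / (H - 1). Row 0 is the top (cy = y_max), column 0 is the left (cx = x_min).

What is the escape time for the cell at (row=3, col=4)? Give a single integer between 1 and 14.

Answer: 14

Derivation:
z_0 = 0 + 0i, c = -0.0040 + -0.4520i
Iter 1: z = -0.0040 + -0.4520i, |z|^2 = 0.2043
Iter 2: z = -0.2083 + -0.4484i, |z|^2 = 0.2444
Iter 3: z = -0.1617 + -0.2652i, |z|^2 = 0.0965
Iter 4: z = -0.0482 + -0.3662i, |z|^2 = 0.1365
Iter 5: z = -0.1358 + -0.4167i, |z|^2 = 0.1921
Iter 6: z = -0.1592 + -0.3388i, |z|^2 = 0.1401
Iter 7: z = -0.0935 + -0.3441i, |z|^2 = 0.1272
Iter 8: z = -0.1137 + -0.3877i, |z|^2 = 0.1632
Iter 9: z = -0.1414 + -0.3638i, |z|^2 = 0.1524
Iter 10: z = -0.1164 + -0.3491i, |z|^2 = 0.1354
Iter 11: z = -0.1123 + -0.3707i, |z|^2 = 0.1501
Iter 12: z = -0.1288 + -0.3687i, |z|^2 = 0.1525
Iter 13: z = -0.1234 + -0.3570i, |z|^2 = 0.1427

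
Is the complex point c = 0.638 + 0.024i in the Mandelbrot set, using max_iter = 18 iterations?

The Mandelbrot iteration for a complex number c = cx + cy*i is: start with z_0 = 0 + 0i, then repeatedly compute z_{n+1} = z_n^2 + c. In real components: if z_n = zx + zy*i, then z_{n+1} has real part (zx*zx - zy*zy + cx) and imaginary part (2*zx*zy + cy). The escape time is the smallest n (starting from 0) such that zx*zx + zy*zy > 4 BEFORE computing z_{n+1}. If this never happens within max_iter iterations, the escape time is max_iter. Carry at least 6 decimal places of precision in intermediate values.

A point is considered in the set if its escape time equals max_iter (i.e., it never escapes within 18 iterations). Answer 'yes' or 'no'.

z_0 = 0 + 0i, c = 0.6380 + 0.0240i
Iter 1: z = 0.6380 + 0.0240i, |z|^2 = 0.4076
Iter 2: z = 1.0445 + 0.0546i, |z|^2 = 1.0939
Iter 3: z = 1.7259 + 0.1381i, |z|^2 = 2.9979
Iter 4: z = 3.5978 + 0.5007i, |z|^2 = 13.1946
Escaped at iteration 4

Answer: no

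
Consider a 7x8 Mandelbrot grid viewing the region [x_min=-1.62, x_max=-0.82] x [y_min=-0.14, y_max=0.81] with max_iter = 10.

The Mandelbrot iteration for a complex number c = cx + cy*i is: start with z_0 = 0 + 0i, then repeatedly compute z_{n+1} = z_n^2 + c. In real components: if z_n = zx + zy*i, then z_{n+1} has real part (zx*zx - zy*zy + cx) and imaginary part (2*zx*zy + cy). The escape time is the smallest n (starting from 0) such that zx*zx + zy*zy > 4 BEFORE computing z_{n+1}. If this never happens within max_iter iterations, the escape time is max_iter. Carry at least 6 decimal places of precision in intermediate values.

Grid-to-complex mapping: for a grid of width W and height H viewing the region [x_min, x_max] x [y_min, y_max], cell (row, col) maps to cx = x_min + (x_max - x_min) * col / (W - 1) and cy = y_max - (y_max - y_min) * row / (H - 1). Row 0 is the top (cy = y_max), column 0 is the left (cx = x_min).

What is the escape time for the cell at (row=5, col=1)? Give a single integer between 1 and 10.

Answer: 7

Derivation:
z_0 = 0 + 0i, c = -1.4867 + 0.1314i
Iter 1: z = -1.4867 + 0.1314i, |z|^2 = 2.2275
Iter 2: z = 0.7062 + -0.2594i, |z|^2 = 0.5660
Iter 3: z = -1.0552 + -0.2349i, |z|^2 = 1.1685
Iter 4: z = -0.4285 + 0.6271i, |z|^2 = 0.5769
Iter 5: z = -1.6964 + -0.4060i, |z|^2 = 3.0425
Iter 6: z = 1.2262 + 1.5089i, |z|^2 = 3.7804
Iter 7: z = -2.2600 + 3.8319i, |z|^2 = 19.7909
Escaped at iteration 7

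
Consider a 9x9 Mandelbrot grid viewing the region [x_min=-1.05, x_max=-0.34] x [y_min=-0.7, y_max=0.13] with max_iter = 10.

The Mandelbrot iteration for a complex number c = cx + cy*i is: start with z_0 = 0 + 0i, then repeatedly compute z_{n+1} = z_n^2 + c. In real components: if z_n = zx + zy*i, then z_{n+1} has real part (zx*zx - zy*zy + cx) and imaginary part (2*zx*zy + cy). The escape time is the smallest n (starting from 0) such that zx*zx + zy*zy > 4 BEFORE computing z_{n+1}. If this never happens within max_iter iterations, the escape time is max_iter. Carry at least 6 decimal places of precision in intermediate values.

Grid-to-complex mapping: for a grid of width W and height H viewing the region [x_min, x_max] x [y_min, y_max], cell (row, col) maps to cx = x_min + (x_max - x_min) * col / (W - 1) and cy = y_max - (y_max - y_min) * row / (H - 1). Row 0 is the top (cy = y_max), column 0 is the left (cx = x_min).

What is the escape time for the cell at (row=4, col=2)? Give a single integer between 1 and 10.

Answer: 10

Derivation:
z_0 = 0 + 0i, c = -0.8725 + -0.2850i
Iter 1: z = -0.8725 + -0.2850i, |z|^2 = 0.8425
Iter 2: z = -0.1925 + 0.2123i, |z|^2 = 0.0821
Iter 3: z = -0.8805 + -0.3667i, |z|^2 = 0.9098
Iter 4: z = -0.2316 + 0.3608i, |z|^2 = 0.1839
Iter 5: z = -0.9490 + -0.4522i, |z|^2 = 1.1052
Iter 6: z = -0.1763 + 0.5733i, |z|^2 = 0.3597
Iter 7: z = -1.1701 + -0.4871i, |z|^2 = 1.6063
Iter 8: z = 0.2593 + 0.8549i, |z|^2 = 0.7981
Iter 9: z = -1.5361 + 0.1583i, |z|^2 = 2.3847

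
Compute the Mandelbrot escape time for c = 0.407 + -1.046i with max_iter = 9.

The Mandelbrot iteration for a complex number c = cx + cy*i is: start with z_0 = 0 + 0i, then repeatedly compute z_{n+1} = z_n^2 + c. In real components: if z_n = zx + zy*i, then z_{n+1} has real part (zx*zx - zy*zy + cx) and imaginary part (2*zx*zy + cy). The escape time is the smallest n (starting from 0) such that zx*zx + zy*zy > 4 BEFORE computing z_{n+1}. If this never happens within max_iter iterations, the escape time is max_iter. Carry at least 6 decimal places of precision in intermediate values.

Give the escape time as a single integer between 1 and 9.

z_0 = 0 + 0i, c = 0.4070 + -1.0460i
Iter 1: z = 0.4070 + -1.0460i, |z|^2 = 1.2598
Iter 2: z = -0.5215 + -1.8974i, |z|^2 = 3.8722
Iter 3: z = -2.9214 + 0.9329i, |z|^2 = 9.4047
Escaped at iteration 3

Answer: 3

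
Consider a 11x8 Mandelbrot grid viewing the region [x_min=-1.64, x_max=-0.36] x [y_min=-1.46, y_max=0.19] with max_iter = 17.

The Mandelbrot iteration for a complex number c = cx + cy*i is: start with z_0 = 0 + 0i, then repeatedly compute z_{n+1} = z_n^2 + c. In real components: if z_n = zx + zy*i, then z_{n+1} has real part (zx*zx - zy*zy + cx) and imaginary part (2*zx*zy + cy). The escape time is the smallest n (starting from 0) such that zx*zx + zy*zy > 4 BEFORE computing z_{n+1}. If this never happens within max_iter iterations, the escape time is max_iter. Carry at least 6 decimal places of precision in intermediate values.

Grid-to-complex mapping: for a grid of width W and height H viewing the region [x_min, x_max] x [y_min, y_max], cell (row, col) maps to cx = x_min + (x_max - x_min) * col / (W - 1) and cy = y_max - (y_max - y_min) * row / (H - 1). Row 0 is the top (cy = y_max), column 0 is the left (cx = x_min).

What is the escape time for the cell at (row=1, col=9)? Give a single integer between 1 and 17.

z_0 = 0 + 0i, c = -0.4880 + -0.0457i
Iter 1: z = -0.4880 + -0.0457i, |z|^2 = 0.2402
Iter 2: z = -0.2519 + -0.0011i, |z|^2 = 0.0635
Iter 3: z = -0.4245 + -0.0452i, |z|^2 = 0.1823
Iter 4: z = -0.3098 + -0.0074i, |z|^2 = 0.0960
Iter 5: z = -0.3921 + -0.0411i, |z|^2 = 0.1554
Iter 6: z = -0.3360 + -0.0134i, |z|^2 = 0.1131
Iter 7: z = -0.3753 + -0.0367i, |z|^2 = 0.1422
Iter 8: z = -0.3485 + -0.0182i, |z|^2 = 0.1218
Iter 9: z = -0.3669 + -0.0330i, |z|^2 = 0.1357
Iter 10: z = -0.3545 + -0.0215i, |z|^2 = 0.1261
Iter 11: z = -0.3628 + -0.0305i, |z|^2 = 0.1326
Iter 12: z = -0.3573 + -0.0236i, |z|^2 = 0.1282
Iter 13: z = -0.3609 + -0.0289i, |z|^2 = 0.1311
Iter 14: z = -0.3586 + -0.0249i, |z|^2 = 0.1292
Iter 15: z = -0.3600 + -0.0279i, |z|^2 = 0.1304
Iter 16: z = -0.3592 + -0.0256i, |z|^2 = 0.1296

Answer: 17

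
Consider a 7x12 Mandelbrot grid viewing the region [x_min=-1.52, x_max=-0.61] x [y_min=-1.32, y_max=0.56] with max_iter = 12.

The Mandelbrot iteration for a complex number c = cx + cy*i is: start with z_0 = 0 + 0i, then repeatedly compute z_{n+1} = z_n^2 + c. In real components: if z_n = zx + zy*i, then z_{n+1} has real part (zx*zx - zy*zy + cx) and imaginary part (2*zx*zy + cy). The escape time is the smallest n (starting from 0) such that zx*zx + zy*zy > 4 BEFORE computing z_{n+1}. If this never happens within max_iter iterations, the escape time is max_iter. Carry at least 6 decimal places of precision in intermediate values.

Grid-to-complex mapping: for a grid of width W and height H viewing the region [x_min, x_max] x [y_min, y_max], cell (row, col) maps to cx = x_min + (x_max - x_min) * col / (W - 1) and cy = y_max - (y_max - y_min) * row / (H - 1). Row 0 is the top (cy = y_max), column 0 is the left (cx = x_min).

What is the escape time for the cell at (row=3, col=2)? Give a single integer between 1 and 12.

Answer: 12

Derivation:
z_0 = 0 + 0i, c = -1.2167 + 0.0473i
Iter 1: z = -1.2167 + 0.0473i, |z|^2 = 1.4825
Iter 2: z = 0.2614 + -0.0678i, |z|^2 = 0.0729
Iter 3: z = -1.1529 + 0.0119i, |z|^2 = 1.3294
Iter 4: z = 0.1125 + 0.0199i, |z|^2 = 0.0130
Iter 5: z = -1.2044 + 0.0518i, |z|^2 = 1.4533
Iter 6: z = 0.2313 + -0.0774i, |z|^2 = 0.0595
Iter 7: z = -1.1692 + 0.0115i, |z|^2 = 1.3671
Iter 8: z = 0.1502 + 0.0205i, |z|^2 = 0.0230
Iter 9: z = -1.1945 + 0.0534i, |z|^2 = 1.4298
Iter 10: z = 0.2074 + -0.0803i, |z|^2 = 0.0495
Iter 11: z = -1.1801 + 0.0139i, |z|^2 = 1.3928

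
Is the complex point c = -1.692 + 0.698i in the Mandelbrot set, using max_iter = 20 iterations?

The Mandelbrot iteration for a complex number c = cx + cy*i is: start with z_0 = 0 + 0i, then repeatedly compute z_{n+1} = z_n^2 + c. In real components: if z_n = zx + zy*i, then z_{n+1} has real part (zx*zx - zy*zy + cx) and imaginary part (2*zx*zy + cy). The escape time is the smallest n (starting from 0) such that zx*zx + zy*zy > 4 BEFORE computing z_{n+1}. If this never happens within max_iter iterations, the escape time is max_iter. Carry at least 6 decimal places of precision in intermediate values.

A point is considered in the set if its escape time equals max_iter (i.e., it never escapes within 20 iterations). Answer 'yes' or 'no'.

z_0 = 0 + 0i, c = -1.6920 + 0.6980i
Iter 1: z = -1.6920 + 0.6980i, |z|^2 = 3.3501
Iter 2: z = 0.6837 + -1.6640i, |z|^2 = 3.2364
Iter 3: z = -3.9936 + -1.5773i, |z|^2 = 18.4367
Escaped at iteration 3

Answer: no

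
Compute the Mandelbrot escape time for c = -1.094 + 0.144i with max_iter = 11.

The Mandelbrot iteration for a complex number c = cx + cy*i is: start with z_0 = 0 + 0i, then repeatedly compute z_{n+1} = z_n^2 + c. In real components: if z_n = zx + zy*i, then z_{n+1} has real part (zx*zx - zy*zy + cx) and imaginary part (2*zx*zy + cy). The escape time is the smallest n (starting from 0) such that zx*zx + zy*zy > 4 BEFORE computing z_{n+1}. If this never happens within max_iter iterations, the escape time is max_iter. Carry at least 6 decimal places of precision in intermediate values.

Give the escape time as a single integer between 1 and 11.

z_0 = 0 + 0i, c = -1.0940 + 0.1440i
Iter 1: z = -1.0940 + 0.1440i, |z|^2 = 1.2176
Iter 2: z = 0.0821 + -0.1711i, |z|^2 = 0.0360
Iter 3: z = -1.1165 + 0.1159i, |z|^2 = 1.2601
Iter 4: z = 0.1392 + -0.1148i, |z|^2 = 0.0326
Iter 5: z = -1.0878 + 0.1120i, |z|^2 = 1.1959
Iter 6: z = 0.0768 + -0.0997i, |z|^2 = 0.0158
Iter 7: z = -1.0981 + 0.1287i, |z|^2 = 1.2223
Iter 8: z = 0.0952 + -0.1386i, |z|^2 = 0.0283
Iter 9: z = -1.1042 + 0.1176i, |z|^2 = 1.2330
Iter 10: z = 0.1113 + -0.1157i, |z|^2 = 0.0258

Answer: 11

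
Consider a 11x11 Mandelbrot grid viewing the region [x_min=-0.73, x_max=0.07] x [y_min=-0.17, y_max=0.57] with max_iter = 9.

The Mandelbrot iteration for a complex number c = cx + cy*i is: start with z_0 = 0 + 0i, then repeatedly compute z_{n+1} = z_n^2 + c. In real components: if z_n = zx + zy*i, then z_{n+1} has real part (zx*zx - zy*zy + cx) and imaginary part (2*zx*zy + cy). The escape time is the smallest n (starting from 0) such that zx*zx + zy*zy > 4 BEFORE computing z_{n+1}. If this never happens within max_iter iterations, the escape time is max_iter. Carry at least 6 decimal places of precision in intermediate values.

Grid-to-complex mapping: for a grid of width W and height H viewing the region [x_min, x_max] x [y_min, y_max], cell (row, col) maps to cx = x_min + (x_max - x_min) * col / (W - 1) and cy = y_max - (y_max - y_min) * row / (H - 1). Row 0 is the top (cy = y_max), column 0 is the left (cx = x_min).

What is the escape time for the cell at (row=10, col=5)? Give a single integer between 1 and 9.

z_0 = 0 + 0i, c = -0.3300 + -0.1700i
Iter 1: z = -0.3300 + -0.1700i, |z|^2 = 0.1378
Iter 2: z = -0.2500 + -0.0578i, |z|^2 = 0.0658
Iter 3: z = -0.2708 + -0.1411i, |z|^2 = 0.0933
Iter 4: z = -0.2766 + -0.0936i, |z|^2 = 0.0852
Iter 5: z = -0.2623 + -0.1182i, |z|^2 = 0.0828
Iter 6: z = -0.2752 + -0.1080i, |z|^2 = 0.0874
Iter 7: z = -0.2659 + -0.1106i, |z|^2 = 0.0829
Iter 8: z = -0.2715 + -0.1112i, |z|^2 = 0.0861

Answer: 9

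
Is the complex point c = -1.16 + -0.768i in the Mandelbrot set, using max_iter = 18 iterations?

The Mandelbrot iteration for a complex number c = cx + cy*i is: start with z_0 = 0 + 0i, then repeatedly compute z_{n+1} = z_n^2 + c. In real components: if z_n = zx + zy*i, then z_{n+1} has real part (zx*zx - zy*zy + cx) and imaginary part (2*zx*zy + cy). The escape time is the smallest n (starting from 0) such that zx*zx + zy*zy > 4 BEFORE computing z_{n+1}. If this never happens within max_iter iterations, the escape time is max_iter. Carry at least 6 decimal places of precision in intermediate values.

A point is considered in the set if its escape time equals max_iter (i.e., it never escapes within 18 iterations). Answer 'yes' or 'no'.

z_0 = 0 + 0i, c = -1.1600 + -0.7680i
Iter 1: z = -1.1600 + -0.7680i, |z|^2 = 1.9354
Iter 2: z = -0.4042 + 1.0138i, |z|^2 = 1.1911
Iter 3: z = -2.0243 + -1.5876i, |z|^2 = 6.6182
Escaped at iteration 3

Answer: no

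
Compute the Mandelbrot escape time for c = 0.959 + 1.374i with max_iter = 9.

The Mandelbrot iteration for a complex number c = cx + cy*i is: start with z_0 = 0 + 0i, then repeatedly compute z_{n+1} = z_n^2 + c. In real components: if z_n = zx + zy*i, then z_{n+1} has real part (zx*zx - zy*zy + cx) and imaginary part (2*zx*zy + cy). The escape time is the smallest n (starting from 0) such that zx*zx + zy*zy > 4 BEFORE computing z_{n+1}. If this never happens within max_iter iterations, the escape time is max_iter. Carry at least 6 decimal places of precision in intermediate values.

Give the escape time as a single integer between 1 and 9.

Answer: 2

Derivation:
z_0 = 0 + 0i, c = 0.9590 + 1.3740i
Iter 1: z = 0.9590 + 1.3740i, |z|^2 = 2.8076
Iter 2: z = -0.0092 + 4.0093i, |z|^2 = 16.0748
Escaped at iteration 2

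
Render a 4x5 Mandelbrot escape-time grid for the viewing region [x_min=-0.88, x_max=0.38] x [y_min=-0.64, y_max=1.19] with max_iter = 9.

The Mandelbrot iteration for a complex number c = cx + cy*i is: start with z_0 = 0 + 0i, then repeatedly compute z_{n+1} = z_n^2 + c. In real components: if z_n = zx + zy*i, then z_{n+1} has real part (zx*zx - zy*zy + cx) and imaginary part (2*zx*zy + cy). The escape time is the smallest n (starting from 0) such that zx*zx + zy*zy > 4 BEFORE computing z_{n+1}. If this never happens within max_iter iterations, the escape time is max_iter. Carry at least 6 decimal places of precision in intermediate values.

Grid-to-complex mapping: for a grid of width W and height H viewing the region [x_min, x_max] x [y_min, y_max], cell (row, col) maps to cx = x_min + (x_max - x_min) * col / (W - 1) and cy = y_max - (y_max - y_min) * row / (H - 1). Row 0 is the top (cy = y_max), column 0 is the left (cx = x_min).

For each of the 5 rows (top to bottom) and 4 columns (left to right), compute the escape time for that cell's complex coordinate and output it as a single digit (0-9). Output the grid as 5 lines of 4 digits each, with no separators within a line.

Answer: 3332
4795
9999
9999
5999

Derivation:
(row=0, col=0): c = -0.8800 + 1.1900i → escape time 3
(row=0, col=1): c = -0.4600 + 1.1900i → escape time 3
(row=0, col=2): c = -0.0400 + 1.1900i → escape time 3
(row=0, col=3): c = 0.3800 + 1.1900i → escape time 2
(row=1, col=0): c = -0.8800 + 0.7325i → escape time 4
(row=1, col=1): c = -0.4600 + 0.7325i → escape time 7
(row=1, col=2): c = -0.0400 + 0.7325i → escape time 9
(row=1, col=3): c = 0.3800 + 0.7325i → escape time 5
(row=2, col=0): c = -0.8800 + 0.2750i → escape time 9
(row=2, col=1): c = -0.4600 + 0.2750i → escape time 9
(row=2, col=2): c = -0.0400 + 0.2750i → escape time 9
(row=2, col=3): c = 0.3800 + 0.2750i → escape time 9
(row=3, col=0): c = -0.8800 + -0.1825i → escape time 9
(row=3, col=1): c = -0.4600 + -0.1825i → escape time 9
(row=3, col=2): c = -0.0400 + -0.1825i → escape time 9
(row=3, col=3): c = 0.3800 + -0.1825i → escape time 9
(row=4, col=0): c = -0.8800 + -0.6400i → escape time 5
(row=4, col=1): c = -0.4600 + -0.6400i → escape time 9
(row=4, col=2): c = -0.0400 + -0.6400i → escape time 9
(row=4, col=3): c = 0.3800 + -0.6400i → escape time 9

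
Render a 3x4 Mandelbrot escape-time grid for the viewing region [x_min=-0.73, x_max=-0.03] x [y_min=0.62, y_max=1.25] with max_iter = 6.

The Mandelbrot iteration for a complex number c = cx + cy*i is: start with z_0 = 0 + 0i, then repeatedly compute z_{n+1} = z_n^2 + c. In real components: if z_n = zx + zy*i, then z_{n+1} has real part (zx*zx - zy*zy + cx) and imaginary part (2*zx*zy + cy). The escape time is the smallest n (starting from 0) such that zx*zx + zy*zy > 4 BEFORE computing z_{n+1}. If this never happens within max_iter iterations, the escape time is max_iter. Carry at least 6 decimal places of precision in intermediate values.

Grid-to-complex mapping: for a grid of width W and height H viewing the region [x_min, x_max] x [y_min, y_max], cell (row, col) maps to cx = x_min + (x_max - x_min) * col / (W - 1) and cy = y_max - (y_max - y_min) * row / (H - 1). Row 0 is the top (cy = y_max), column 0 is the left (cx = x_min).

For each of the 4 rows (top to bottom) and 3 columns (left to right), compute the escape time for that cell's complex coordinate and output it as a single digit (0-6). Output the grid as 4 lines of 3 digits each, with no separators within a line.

Answer: 333
346
466
666

Derivation:
(row=0, col=0): c = -0.7300 + 1.2500i → escape time 3
(row=0, col=1): c = -0.3800 + 1.2500i → escape time 3
(row=0, col=2): c = -0.0300 + 1.2500i → escape time 3
(row=1, col=0): c = -0.7300 + 1.0400i → escape time 3
(row=1, col=1): c = -0.3800 + 1.0400i → escape time 4
(row=1, col=2): c = -0.0300 + 1.0400i → escape time 6
(row=2, col=0): c = -0.7300 + 0.8300i → escape time 4
(row=2, col=1): c = -0.3800 + 0.8300i → escape time 6
(row=2, col=2): c = -0.0300 + 0.8300i → escape time 6
(row=3, col=0): c = -0.7300 + 0.6200i → escape time 6
(row=3, col=1): c = -0.3800 + 0.6200i → escape time 6
(row=3, col=2): c = -0.0300 + 0.6200i → escape time 6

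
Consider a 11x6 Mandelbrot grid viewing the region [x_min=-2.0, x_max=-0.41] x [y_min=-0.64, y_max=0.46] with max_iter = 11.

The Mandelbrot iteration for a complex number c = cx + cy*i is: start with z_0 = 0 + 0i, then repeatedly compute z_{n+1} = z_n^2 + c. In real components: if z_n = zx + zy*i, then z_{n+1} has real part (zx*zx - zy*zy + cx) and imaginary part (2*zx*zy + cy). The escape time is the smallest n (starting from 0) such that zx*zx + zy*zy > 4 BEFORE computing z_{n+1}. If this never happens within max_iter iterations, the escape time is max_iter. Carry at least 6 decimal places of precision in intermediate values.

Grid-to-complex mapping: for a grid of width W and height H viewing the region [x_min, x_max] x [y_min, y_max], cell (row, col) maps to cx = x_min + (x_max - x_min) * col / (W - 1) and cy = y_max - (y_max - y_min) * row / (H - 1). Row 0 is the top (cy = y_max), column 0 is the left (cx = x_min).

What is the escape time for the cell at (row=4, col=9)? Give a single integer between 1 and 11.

z_0 = 0 + 0i, c = -0.5690 + -0.4200i
Iter 1: z = -0.5690 + -0.4200i, |z|^2 = 0.5002
Iter 2: z = -0.4216 + 0.0580i, |z|^2 = 0.1811
Iter 3: z = -0.3946 + -0.4689i, |z|^2 = 0.3755
Iter 4: z = -0.6332 + -0.0500i, |z|^2 = 0.4034
Iter 5: z = -0.1706 + -0.3567i, |z|^2 = 0.1564
Iter 6: z = -0.6671 + -0.2983i, |z|^2 = 0.5340
Iter 7: z = -0.2129 + -0.0220i, |z|^2 = 0.0458
Iter 8: z = -0.5242 + -0.4106i, |z|^2 = 0.4434
Iter 9: z = -0.4629 + 0.0105i, |z|^2 = 0.2144
Iter 10: z = -0.3549 + -0.4297i, |z|^2 = 0.3106

Answer: 11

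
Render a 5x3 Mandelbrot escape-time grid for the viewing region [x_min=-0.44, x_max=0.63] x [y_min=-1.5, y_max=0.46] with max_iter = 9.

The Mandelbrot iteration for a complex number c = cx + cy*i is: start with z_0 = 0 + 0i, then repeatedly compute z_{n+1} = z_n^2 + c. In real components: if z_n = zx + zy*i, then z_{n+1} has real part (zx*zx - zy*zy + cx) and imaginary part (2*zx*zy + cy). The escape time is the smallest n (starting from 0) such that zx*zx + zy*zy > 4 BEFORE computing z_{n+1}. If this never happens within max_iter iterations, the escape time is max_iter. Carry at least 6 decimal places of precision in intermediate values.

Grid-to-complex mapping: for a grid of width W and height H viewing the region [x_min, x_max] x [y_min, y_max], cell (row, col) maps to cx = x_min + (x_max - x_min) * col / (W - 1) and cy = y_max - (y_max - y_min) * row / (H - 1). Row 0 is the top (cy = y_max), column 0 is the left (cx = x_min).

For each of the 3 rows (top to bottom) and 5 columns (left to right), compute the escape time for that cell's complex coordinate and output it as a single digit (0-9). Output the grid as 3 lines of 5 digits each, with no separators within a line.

(row=0, col=0): c = -0.4400 + 0.4600i → escape time 9
(row=0, col=1): c = -0.1725 + 0.4600i → escape time 9
(row=0, col=2): c = 0.0950 + 0.4600i → escape time 9
(row=0, col=3): c = 0.3625 + 0.4600i → escape time 9
(row=0, col=4): c = 0.6300 + 0.4600i → escape time 3
(row=1, col=0): c = -0.4400 + -0.5200i → escape time 9
(row=1, col=1): c = -0.1725 + -0.5200i → escape time 9
(row=1, col=2): c = 0.0950 + -0.5200i → escape time 9
(row=1, col=3): c = 0.3625 + -0.5200i → escape time 9
(row=1, col=4): c = 0.6300 + -0.5200i → escape time 3
(row=2, col=0): c = -0.4400 + -1.5000i → escape time 2
(row=2, col=1): c = -0.1725 + -1.5000i → escape time 2
(row=2, col=2): c = 0.0950 + -1.5000i → escape time 2
(row=2, col=3): c = 0.3625 + -1.5000i → escape time 2
(row=2, col=4): c = 0.6300 + -1.5000i → escape time 2

Answer: 99993
99993
22222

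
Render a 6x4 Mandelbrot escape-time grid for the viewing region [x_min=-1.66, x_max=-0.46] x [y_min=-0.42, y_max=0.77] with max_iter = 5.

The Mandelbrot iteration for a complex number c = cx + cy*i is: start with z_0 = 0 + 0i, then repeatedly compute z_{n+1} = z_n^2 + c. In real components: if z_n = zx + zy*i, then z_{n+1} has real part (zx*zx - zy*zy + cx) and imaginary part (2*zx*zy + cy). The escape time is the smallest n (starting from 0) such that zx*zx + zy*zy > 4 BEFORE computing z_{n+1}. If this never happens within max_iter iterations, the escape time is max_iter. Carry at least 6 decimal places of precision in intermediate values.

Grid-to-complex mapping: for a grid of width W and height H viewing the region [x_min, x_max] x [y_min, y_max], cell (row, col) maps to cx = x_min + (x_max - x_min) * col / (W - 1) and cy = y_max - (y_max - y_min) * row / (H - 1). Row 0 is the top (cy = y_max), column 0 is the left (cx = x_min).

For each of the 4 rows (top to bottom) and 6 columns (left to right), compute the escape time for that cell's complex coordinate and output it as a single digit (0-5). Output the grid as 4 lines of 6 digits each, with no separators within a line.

Answer: 333445
455555
555555
345555

Derivation:
(row=0, col=0): c = -1.6600 + 0.7700i → escape time 3
(row=0, col=1): c = -1.4200 + 0.7700i → escape time 3
(row=0, col=2): c = -1.1800 + 0.7700i → escape time 3
(row=0, col=3): c = -0.9400 + 0.7700i → escape time 4
(row=0, col=4): c = -0.7000 + 0.7700i → escape time 4
(row=0, col=5): c = -0.4600 + 0.7700i → escape time 5
(row=1, col=0): c = -1.6600 + 0.3733i → escape time 4
(row=1, col=1): c = -1.4200 + 0.3733i → escape time 5
(row=1, col=2): c = -1.1800 + 0.3733i → escape time 5
(row=1, col=3): c = -0.9400 + 0.3733i → escape time 5
(row=1, col=4): c = -0.7000 + 0.3733i → escape time 5
(row=1, col=5): c = -0.4600 + 0.3733i → escape time 5
(row=2, col=0): c = -1.6600 + -0.0233i → escape time 5
(row=2, col=1): c = -1.4200 + -0.0233i → escape time 5
(row=2, col=2): c = -1.1800 + -0.0233i → escape time 5
(row=2, col=3): c = -0.9400 + -0.0233i → escape time 5
(row=2, col=4): c = -0.7000 + -0.0233i → escape time 5
(row=2, col=5): c = -0.4600 + -0.0233i → escape time 5
(row=3, col=0): c = -1.6600 + -0.4200i → escape time 3
(row=3, col=1): c = -1.4200 + -0.4200i → escape time 4
(row=3, col=2): c = -1.1800 + -0.4200i → escape time 5
(row=3, col=3): c = -0.9400 + -0.4200i → escape time 5
(row=3, col=4): c = -0.7000 + -0.4200i → escape time 5
(row=3, col=5): c = -0.4600 + -0.4200i → escape time 5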